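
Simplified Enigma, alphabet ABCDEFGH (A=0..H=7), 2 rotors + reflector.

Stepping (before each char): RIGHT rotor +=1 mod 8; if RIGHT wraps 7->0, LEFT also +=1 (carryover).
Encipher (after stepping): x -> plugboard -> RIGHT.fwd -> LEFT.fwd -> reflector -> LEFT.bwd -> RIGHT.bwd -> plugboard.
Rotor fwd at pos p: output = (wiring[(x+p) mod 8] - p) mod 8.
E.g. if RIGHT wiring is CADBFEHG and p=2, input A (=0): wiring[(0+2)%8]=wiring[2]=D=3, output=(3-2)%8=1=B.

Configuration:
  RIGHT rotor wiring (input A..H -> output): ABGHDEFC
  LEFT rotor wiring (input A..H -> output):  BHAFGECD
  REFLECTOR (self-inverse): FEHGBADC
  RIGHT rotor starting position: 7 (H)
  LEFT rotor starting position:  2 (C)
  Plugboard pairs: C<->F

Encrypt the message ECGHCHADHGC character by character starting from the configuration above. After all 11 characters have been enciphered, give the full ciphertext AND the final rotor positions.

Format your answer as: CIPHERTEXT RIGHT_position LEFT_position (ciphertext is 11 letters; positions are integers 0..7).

Char 1 ('E'): step: R->0, L->3 (L advanced); E->plug->E->R->D->L->H->refl->C->L'->A->R'->A->plug->A
Char 2 ('C'): step: R->1, L=3; C->plug->F->R->E->L->A->refl->F->L'->H->R'->H->plug->H
Char 3 ('G'): step: R->2, L=3; G->plug->G->R->G->L->E->refl->B->L'->C->R'->D->plug->D
Char 4 ('H'): step: R->3, L=3; H->plug->H->R->D->L->H->refl->C->L'->A->R'->B->plug->B
Char 5 ('C'): step: R->4, L=3; C->plug->F->R->F->L->G->refl->D->L'->B->R'->C->plug->F
Char 6 ('H'): step: R->5, L=3; H->plug->H->R->G->L->E->refl->B->L'->C->R'->G->plug->G
Char 7 ('A'): step: R->6, L=3; A->plug->A->R->H->L->F->refl->A->L'->E->R'->B->plug->B
Char 8 ('D'): step: R->7, L=3; D->plug->D->R->H->L->F->refl->A->L'->E->R'->F->plug->C
Char 9 ('H'): step: R->0, L->4 (L advanced); H->plug->H->R->C->L->G->refl->D->L'->F->R'->G->plug->G
Char 10 ('G'): step: R->1, L=4; G->plug->G->R->B->L->A->refl->F->L'->E->R'->F->plug->C
Char 11 ('C'): step: R->2, L=4; C->plug->F->R->A->L->C->refl->H->L'->D->R'->E->plug->E
Final: ciphertext=AHDBFGBCGCE, RIGHT=2, LEFT=4

Answer: AHDBFGBCGCE 2 4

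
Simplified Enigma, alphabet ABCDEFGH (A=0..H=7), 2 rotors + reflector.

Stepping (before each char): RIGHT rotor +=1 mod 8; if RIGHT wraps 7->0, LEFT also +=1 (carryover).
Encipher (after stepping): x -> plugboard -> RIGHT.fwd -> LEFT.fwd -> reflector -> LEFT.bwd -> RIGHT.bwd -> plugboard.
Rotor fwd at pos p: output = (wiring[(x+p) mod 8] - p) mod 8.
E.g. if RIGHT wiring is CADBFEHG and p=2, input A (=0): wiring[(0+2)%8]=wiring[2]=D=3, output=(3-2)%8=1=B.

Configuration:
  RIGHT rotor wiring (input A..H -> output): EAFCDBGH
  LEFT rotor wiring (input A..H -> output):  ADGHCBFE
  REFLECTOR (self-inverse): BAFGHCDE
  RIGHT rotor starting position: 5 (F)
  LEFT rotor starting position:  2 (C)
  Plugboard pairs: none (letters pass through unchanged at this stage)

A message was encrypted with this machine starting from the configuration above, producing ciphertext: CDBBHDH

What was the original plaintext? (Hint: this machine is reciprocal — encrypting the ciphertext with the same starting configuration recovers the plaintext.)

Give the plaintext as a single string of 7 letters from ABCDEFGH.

Char 1 ('C'): step: R->6, L=2; C->plug->C->R->G->L->G->refl->D->L'->E->R'->F->plug->F
Char 2 ('D'): step: R->7, L=2; D->plug->D->R->G->L->G->refl->D->L'->E->R'->F->plug->F
Char 3 ('B'): step: R->0, L->3 (L advanced); B->plug->B->R->A->L->E->refl->H->L'->B->R'->F->plug->F
Char 4 ('B'): step: R->1, L=3; B->plug->B->R->E->L->B->refl->A->L'->G->R'->G->plug->G
Char 5 ('H'): step: R->2, L=3; H->plug->H->R->G->L->A->refl->B->L'->E->R'->E->plug->E
Char 6 ('D'): step: R->3, L=3; D->plug->D->R->D->L->C->refl->F->L'->F->R'->G->plug->G
Char 7 ('H'): step: R->4, L=3; H->plug->H->R->G->L->A->refl->B->L'->E->R'->F->plug->F

Answer: FFFGEGF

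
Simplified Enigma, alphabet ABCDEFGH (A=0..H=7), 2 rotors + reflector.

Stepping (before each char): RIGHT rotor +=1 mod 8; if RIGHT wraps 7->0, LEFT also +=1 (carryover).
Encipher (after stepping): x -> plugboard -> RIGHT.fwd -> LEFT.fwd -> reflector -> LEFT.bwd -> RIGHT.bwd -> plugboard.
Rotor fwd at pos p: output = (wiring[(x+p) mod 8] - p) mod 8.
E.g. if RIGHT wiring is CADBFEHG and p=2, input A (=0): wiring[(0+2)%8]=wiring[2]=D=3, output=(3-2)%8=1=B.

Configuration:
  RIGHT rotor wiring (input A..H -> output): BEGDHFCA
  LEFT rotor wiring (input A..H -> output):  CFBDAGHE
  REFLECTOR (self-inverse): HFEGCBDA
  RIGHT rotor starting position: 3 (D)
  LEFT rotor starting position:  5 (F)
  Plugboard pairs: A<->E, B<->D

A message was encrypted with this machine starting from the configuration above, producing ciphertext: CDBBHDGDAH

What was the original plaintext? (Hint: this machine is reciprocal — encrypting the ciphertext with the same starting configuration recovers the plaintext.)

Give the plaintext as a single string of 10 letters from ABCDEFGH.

Answer: HFHGFHBGFG

Derivation:
Char 1 ('C'): step: R->4, L=5; C->plug->C->R->G->L->G->refl->D->L'->H->R'->H->plug->H
Char 2 ('D'): step: R->5, L=5; D->plug->B->R->F->L->E->refl->C->L'->B->R'->F->plug->F
Char 3 ('B'): step: R->6, L=5; B->plug->D->R->G->L->G->refl->D->L'->H->R'->H->plug->H
Char 4 ('B'): step: R->7, L=5; B->plug->D->R->H->L->D->refl->G->L'->G->R'->G->plug->G
Char 5 ('H'): step: R->0, L->6 (L advanced); H->plug->H->R->A->L->B->refl->F->L'->F->R'->F->plug->F
Char 6 ('D'): step: R->1, L=6; D->plug->B->R->F->L->F->refl->B->L'->A->R'->H->plug->H
Char 7 ('G'): step: R->2, L=6; G->plug->G->R->H->L->A->refl->H->L'->D->R'->D->plug->B
Char 8 ('D'): step: R->3, L=6; D->plug->B->R->E->L->D->refl->G->L'->B->R'->G->plug->G
Char 9 ('A'): step: R->4, L=6; A->plug->E->R->F->L->F->refl->B->L'->A->R'->F->plug->F
Char 10 ('H'): step: R->5, L=6; H->plug->H->R->C->L->E->refl->C->L'->G->R'->G->plug->G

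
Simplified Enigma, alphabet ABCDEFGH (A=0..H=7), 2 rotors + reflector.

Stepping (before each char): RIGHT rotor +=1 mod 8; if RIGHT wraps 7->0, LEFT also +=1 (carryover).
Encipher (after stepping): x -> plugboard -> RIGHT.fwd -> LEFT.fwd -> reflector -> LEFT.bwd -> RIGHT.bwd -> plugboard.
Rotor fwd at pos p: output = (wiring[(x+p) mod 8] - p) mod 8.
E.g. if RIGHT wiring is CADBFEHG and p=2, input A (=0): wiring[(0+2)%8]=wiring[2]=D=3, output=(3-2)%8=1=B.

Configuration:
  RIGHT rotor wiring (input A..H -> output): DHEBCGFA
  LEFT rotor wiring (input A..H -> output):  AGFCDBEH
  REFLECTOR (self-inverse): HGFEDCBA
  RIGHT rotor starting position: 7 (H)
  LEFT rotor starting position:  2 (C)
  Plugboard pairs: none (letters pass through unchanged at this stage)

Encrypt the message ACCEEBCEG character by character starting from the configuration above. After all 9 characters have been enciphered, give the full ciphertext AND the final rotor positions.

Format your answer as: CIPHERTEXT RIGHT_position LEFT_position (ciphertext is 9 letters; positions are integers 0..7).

Answer: EDGBHAAFD 0 4

Derivation:
Char 1 ('A'): step: R->0, L->3 (L advanced); A->plug->A->R->D->L->B->refl->G->L'->C->R'->E->plug->E
Char 2 ('C'): step: R->1, L=3; C->plug->C->R->A->L->H->refl->A->L'->B->R'->D->plug->D
Char 3 ('C'): step: R->2, L=3; C->plug->C->R->A->L->H->refl->A->L'->B->R'->G->plug->G
Char 4 ('E'): step: R->3, L=3; E->plug->E->R->F->L->F->refl->C->L'->H->R'->B->plug->B
Char 5 ('E'): step: R->4, L=3; E->plug->E->R->H->L->C->refl->F->L'->F->R'->H->plug->H
Char 6 ('B'): step: R->5, L=3; B->plug->B->R->A->L->H->refl->A->L'->B->R'->A->plug->A
Char 7 ('C'): step: R->6, L=3; C->plug->C->R->F->L->F->refl->C->L'->H->R'->A->plug->A
Char 8 ('E'): step: R->7, L=3; E->plug->E->R->C->L->G->refl->B->L'->D->R'->F->plug->F
Char 9 ('G'): step: R->0, L->4 (L advanced); G->plug->G->R->F->L->C->refl->F->L'->B->R'->D->plug->D
Final: ciphertext=EDGBHAAFD, RIGHT=0, LEFT=4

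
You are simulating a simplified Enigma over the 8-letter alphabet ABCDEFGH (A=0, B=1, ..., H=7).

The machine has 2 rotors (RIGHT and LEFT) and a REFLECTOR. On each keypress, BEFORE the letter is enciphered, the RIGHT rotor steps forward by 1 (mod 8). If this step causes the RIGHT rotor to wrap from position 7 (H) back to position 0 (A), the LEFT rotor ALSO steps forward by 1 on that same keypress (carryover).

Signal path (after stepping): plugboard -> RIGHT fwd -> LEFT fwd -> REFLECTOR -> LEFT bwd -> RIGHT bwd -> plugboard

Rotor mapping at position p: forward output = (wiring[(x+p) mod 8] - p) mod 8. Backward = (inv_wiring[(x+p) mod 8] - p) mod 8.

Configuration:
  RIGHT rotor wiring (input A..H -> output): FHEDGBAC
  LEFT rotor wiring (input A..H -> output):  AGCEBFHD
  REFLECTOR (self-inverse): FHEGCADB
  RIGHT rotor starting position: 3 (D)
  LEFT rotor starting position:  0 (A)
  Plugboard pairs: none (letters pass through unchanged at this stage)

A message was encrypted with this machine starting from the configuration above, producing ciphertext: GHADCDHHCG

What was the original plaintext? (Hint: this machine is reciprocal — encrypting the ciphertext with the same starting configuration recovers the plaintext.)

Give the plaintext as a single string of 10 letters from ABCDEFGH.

Answer: BFHCECAEDA

Derivation:
Char 1 ('G'): step: R->4, L=0; G->plug->G->R->A->L->A->refl->F->L'->F->R'->B->plug->B
Char 2 ('H'): step: R->5, L=0; H->plug->H->R->B->L->G->refl->D->L'->H->R'->F->plug->F
Char 3 ('A'): step: R->6, L=0; A->plug->A->R->C->L->C->refl->E->L'->D->R'->H->plug->H
Char 4 ('D'): step: R->7, L=0; D->plug->D->R->F->L->F->refl->A->L'->A->R'->C->plug->C
Char 5 ('C'): step: R->0, L->1 (L advanced); C->plug->C->R->E->L->E->refl->C->L'->G->R'->E->plug->E
Char 6 ('D'): step: R->1, L=1; D->plug->D->R->F->L->G->refl->D->L'->C->R'->C->plug->C
Char 7 ('H'): step: R->2, L=1; H->plug->H->R->F->L->G->refl->D->L'->C->R'->A->plug->A
Char 8 ('H'): step: R->3, L=1; H->plug->H->R->B->L->B->refl->H->L'->H->R'->E->plug->E
Char 9 ('C'): step: R->4, L=1; C->plug->C->R->E->L->E->refl->C->L'->G->R'->D->plug->D
Char 10 ('G'): step: R->5, L=1; G->plug->G->R->G->L->C->refl->E->L'->E->R'->A->plug->A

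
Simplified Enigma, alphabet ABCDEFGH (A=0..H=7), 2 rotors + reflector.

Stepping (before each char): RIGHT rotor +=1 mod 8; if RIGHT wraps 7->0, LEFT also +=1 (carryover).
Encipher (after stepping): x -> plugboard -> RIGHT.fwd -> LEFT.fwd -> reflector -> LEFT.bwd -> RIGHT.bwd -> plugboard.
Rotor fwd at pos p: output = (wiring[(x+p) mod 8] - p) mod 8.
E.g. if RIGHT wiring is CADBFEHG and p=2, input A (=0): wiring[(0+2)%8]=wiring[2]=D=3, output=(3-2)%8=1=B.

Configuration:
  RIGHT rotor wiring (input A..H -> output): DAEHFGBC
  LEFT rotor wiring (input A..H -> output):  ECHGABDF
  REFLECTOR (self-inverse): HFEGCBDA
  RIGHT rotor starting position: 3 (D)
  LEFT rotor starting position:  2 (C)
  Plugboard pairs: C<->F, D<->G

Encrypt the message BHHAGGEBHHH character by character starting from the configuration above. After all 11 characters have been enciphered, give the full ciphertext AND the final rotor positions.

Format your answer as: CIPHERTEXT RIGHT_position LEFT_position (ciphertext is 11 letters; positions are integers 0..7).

Answer: FBBDFAGCGDG 6 3

Derivation:
Char 1 ('B'): step: R->4, L=2; B->plug->B->R->C->L->G->refl->D->L'->F->R'->C->plug->F
Char 2 ('H'): step: R->5, L=2; H->plug->H->R->A->L->F->refl->B->L'->E->R'->B->plug->B
Char 3 ('H'): step: R->6, L=2; H->plug->H->R->A->L->F->refl->B->L'->E->R'->B->plug->B
Char 4 ('A'): step: R->7, L=2; A->plug->A->R->D->L->H->refl->A->L'->H->R'->G->plug->D
Char 5 ('G'): step: R->0, L->3 (L advanced); G->plug->D->R->H->L->E->refl->C->L'->E->R'->C->plug->F
Char 6 ('G'): step: R->1, L=3; G->plug->D->R->E->L->C->refl->E->L'->H->R'->A->plug->A
Char 7 ('E'): step: R->2, L=3; E->plug->E->R->H->L->E->refl->C->L'->E->R'->D->plug->G
Char 8 ('B'): step: R->3, L=3; B->plug->B->R->C->L->G->refl->D->L'->A->R'->F->plug->C
Char 9 ('H'): step: R->4, L=3; H->plug->H->R->D->L->A->refl->H->L'->G->R'->D->plug->G
Char 10 ('H'): step: R->5, L=3; H->plug->H->R->A->L->D->refl->G->L'->C->R'->G->plug->D
Char 11 ('H'): step: R->6, L=3; H->plug->H->R->A->L->D->refl->G->L'->C->R'->D->plug->G
Final: ciphertext=FBBDFAGCGDG, RIGHT=6, LEFT=3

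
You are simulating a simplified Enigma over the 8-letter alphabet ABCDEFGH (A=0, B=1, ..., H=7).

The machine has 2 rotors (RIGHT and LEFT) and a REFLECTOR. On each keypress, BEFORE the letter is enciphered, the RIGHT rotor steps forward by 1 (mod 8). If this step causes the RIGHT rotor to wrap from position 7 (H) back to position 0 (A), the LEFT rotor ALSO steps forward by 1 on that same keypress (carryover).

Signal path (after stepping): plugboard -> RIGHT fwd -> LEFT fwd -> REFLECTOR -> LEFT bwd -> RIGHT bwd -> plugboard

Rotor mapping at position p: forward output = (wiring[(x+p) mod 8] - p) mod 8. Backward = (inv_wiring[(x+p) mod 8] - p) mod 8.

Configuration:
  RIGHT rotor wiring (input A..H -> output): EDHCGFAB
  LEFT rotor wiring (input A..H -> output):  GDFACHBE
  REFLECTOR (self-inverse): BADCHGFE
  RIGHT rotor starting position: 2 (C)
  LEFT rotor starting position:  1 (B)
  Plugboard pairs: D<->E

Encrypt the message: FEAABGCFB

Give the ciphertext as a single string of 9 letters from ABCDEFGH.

Char 1 ('F'): step: R->3, L=1; F->plug->F->R->B->L->E->refl->H->L'->C->R'->C->plug->C
Char 2 ('E'): step: R->4, L=1; E->plug->D->R->F->L->A->refl->B->L'->D->R'->G->plug->G
Char 3 ('A'): step: R->5, L=1; A->plug->A->R->A->L->C->refl->D->L'->G->R'->E->plug->D
Char 4 ('A'): step: R->6, L=1; A->plug->A->R->C->L->H->refl->E->L'->B->R'->E->plug->D
Char 5 ('B'): step: R->7, L=1; B->plug->B->R->F->L->A->refl->B->L'->D->R'->E->plug->D
Char 6 ('G'): step: R->0, L->2 (L advanced); G->plug->G->R->A->L->D->refl->C->L'->F->R'->F->plug->F
Char 7 ('C'): step: R->1, L=2; C->plug->C->R->B->L->G->refl->F->L'->D->R'->H->plug->H
Char 8 ('F'): step: R->2, L=2; F->plug->F->R->H->L->B->refl->A->L'->C->R'->G->plug->G
Char 9 ('B'): step: R->3, L=2; B->plug->B->R->D->L->F->refl->G->L'->B->R'->F->plug->F

Answer: CGDDDFHGF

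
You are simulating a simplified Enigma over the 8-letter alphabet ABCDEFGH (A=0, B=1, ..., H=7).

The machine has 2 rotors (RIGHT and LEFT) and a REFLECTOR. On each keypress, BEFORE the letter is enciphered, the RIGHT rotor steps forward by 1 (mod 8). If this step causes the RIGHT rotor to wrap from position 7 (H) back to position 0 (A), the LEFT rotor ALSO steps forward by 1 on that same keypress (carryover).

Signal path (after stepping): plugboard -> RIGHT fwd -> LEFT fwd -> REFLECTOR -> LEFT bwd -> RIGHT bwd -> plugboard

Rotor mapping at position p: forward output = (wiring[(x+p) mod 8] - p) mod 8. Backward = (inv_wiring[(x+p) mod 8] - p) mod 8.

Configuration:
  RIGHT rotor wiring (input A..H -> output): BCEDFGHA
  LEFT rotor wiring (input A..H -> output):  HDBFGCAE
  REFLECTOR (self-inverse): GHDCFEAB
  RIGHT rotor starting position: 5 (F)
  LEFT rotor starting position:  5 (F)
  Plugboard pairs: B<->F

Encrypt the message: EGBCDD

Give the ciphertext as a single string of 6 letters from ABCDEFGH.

Char 1 ('E'): step: R->6, L=5; E->plug->E->R->G->L->A->refl->G->L'->E->R'->D->plug->D
Char 2 ('G'): step: R->7, L=5; G->plug->G->R->H->L->B->refl->H->L'->C->R'->B->plug->F
Char 3 ('B'): step: R->0, L->6 (L advanced); B->plug->F->R->G->L->A->refl->G->L'->B->R'->A->plug->A
Char 4 ('C'): step: R->1, L=6; C->plug->C->R->C->L->B->refl->H->L'->F->R'->E->plug->E
Char 5 ('D'): step: R->2, L=6; D->plug->D->R->E->L->D->refl->C->L'->A->R'->H->plug->H
Char 6 ('D'): step: R->3, L=6; D->plug->D->R->E->L->D->refl->C->L'->A->R'->A->plug->A

Answer: DFAEHA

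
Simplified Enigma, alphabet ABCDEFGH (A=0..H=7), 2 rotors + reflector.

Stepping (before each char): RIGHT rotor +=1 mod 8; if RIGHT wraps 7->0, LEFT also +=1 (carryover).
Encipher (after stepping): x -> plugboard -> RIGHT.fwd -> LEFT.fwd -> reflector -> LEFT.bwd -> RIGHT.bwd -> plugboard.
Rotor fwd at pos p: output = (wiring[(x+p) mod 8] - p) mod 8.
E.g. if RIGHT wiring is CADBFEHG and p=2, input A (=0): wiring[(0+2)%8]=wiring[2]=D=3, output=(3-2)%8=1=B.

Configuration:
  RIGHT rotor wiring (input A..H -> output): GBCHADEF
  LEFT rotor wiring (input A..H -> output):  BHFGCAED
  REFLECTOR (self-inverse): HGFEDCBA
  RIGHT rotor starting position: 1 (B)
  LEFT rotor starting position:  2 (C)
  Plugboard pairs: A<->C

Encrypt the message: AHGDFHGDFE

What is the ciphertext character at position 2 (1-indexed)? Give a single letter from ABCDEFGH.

Char 1 ('A'): step: R->2, L=2; A->plug->C->R->G->L->H->refl->A->L'->C->R'->E->plug->E
Char 2 ('H'): step: R->3, L=2; H->plug->H->R->H->L->F->refl->C->L'->E->R'->A->plug->C

C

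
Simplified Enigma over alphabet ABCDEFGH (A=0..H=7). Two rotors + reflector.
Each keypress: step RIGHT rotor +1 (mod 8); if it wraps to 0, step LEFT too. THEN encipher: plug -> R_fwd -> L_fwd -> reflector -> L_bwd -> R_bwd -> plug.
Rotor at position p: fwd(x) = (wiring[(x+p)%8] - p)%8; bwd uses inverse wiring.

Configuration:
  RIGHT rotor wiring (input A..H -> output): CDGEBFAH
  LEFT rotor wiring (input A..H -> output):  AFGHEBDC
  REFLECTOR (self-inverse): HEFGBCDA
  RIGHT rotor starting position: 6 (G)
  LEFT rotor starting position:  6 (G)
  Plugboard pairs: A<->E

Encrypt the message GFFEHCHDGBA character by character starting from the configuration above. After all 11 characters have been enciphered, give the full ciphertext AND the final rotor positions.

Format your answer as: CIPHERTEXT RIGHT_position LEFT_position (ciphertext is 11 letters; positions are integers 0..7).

Char 1 ('G'): step: R->7, L=6; G->plug->G->R->G->L->G->refl->D->L'->H->R'->D->plug->D
Char 2 ('F'): step: R->0, L->7 (L advanced); F->plug->F->R->F->L->F->refl->C->L'->G->R'->C->plug->C
Char 3 ('F'): step: R->1, L=7; F->plug->F->R->H->L->E->refl->B->L'->B->R'->H->plug->H
Char 4 ('E'): step: R->2, L=7; E->plug->A->R->E->L->A->refl->H->L'->D->R'->D->plug->D
Char 5 ('H'): step: R->3, L=7; H->plug->H->R->D->L->H->refl->A->L'->E->R'->E->plug->A
Char 6 ('C'): step: R->4, L=7; C->plug->C->R->E->L->A->refl->H->L'->D->R'->D->plug->D
Char 7 ('H'): step: R->5, L=7; H->plug->H->R->E->L->A->refl->H->L'->D->R'->B->plug->B
Char 8 ('D'): step: R->6, L=7; D->plug->D->R->F->L->F->refl->C->L'->G->R'->F->plug->F
Char 9 ('G'): step: R->7, L=7; G->plug->G->R->G->L->C->refl->F->L'->F->R'->E->plug->A
Char 10 ('B'): step: R->0, L->0 (L advanced); B->plug->B->R->D->L->H->refl->A->L'->A->R'->G->plug->G
Char 11 ('A'): step: R->1, L=0; A->plug->E->R->E->L->E->refl->B->L'->F->R'->B->plug->B
Final: ciphertext=DCHDADBFAGB, RIGHT=1, LEFT=0

Answer: DCHDADBFAGB 1 0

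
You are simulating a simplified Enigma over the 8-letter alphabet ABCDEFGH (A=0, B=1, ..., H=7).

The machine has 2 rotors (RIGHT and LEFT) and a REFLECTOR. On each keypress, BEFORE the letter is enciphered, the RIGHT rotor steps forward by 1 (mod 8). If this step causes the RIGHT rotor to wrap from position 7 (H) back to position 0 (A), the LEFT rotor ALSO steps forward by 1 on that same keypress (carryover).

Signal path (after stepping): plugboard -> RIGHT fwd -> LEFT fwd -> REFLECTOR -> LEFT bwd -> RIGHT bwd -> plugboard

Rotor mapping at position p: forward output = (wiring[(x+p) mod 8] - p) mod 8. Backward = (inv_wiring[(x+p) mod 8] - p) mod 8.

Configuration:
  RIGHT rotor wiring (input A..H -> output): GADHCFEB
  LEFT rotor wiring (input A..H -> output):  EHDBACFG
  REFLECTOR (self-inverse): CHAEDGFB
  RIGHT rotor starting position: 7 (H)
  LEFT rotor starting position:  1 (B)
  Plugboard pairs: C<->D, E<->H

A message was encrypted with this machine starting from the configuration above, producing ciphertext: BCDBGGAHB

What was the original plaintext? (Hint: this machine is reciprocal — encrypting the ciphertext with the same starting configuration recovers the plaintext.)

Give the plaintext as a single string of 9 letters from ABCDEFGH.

Answer: EGADHBBDE

Derivation:
Char 1 ('B'): step: R->0, L->2 (L advanced); B->plug->B->R->A->L->B->refl->H->L'->B->R'->H->plug->E
Char 2 ('C'): step: R->1, L=2; C->plug->D->R->B->L->H->refl->B->L'->A->R'->G->plug->G
Char 3 ('D'): step: R->2, L=2; D->plug->C->R->A->L->B->refl->H->L'->B->R'->A->plug->A
Char 4 ('B'): step: R->3, L=2; B->plug->B->R->H->L->F->refl->G->L'->C->R'->C->plug->D
Char 5 ('G'): step: R->4, L=2; G->plug->G->R->H->L->F->refl->G->L'->C->R'->E->plug->H
Char 6 ('G'): step: R->5, L=2; G->plug->G->R->C->L->G->refl->F->L'->H->R'->B->plug->B
Char 7 ('A'): step: R->6, L=2; A->plug->A->R->G->L->C->refl->A->L'->D->R'->B->plug->B
Char 8 ('H'): step: R->7, L=2; H->plug->E->R->A->L->B->refl->H->L'->B->R'->C->plug->D
Char 9 ('B'): step: R->0, L->3 (L advanced); B->plug->B->R->A->L->G->refl->F->L'->B->R'->H->plug->E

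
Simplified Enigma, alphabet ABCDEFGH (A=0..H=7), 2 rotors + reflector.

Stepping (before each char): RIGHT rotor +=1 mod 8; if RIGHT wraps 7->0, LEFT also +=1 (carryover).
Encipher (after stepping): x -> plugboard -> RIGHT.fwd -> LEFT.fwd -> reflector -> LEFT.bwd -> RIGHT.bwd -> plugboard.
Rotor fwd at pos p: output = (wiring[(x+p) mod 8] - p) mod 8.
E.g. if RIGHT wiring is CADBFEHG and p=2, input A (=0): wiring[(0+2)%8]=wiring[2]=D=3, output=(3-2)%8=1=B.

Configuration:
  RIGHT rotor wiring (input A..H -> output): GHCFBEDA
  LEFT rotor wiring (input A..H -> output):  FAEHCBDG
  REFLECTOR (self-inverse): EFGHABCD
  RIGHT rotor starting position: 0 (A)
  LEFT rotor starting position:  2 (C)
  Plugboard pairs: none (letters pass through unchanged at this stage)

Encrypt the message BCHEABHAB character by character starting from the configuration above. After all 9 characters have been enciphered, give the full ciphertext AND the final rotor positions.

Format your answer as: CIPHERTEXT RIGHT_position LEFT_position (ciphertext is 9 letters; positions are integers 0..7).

Char 1 ('B'): step: R->1, L=2; B->plug->B->R->B->L->F->refl->B->L'->E->R'->C->plug->C
Char 2 ('C'): step: R->2, L=2; C->plug->C->R->H->L->G->refl->C->L'->A->R'->A->plug->A
Char 3 ('H'): step: R->3, L=2; H->plug->H->R->H->L->G->refl->C->L'->A->R'->D->plug->D
Char 4 ('E'): step: R->4, L=2; E->plug->E->R->C->L->A->refl->E->L'->F->R'->A->plug->A
Char 5 ('A'): step: R->5, L=2; A->plug->A->R->H->L->G->refl->C->L'->A->R'->G->plug->G
Char 6 ('B'): step: R->6, L=2; B->plug->B->R->C->L->A->refl->E->L'->F->R'->A->plug->A
Char 7 ('H'): step: R->7, L=2; H->plug->H->R->E->L->B->refl->F->L'->B->R'->A->plug->A
Char 8 ('A'): step: R->0, L->3 (L advanced); A->plug->A->R->G->L->F->refl->B->L'->H->R'->B->plug->B
Char 9 ('B'): step: R->1, L=3; B->plug->B->R->B->L->H->refl->D->L'->E->R'->C->plug->C
Final: ciphertext=CADAGAABC, RIGHT=1, LEFT=3

Answer: CADAGAABC 1 3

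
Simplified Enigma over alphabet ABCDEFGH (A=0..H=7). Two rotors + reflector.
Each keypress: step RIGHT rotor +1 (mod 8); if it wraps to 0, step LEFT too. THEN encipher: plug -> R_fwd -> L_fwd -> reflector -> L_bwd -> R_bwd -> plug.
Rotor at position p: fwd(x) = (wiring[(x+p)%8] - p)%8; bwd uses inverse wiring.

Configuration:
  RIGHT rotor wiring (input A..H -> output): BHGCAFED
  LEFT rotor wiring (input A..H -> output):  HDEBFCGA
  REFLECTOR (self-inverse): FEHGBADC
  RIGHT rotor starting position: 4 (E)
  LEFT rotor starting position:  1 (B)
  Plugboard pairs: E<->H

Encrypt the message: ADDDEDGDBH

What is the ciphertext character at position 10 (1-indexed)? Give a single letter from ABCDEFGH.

Char 1 ('A'): step: R->5, L=1; A->plug->A->R->A->L->C->refl->H->L'->G->R'->C->plug->C
Char 2 ('D'): step: R->6, L=1; D->plug->D->R->B->L->D->refl->G->L'->H->R'->H->plug->E
Char 3 ('D'): step: R->7, L=1; D->plug->D->R->H->L->G->refl->D->L'->B->R'->F->plug->F
Char 4 ('D'): step: R->0, L->2 (L advanced); D->plug->D->R->C->L->D->refl->G->L'->F->R'->F->plug->F
Char 5 ('E'): step: R->1, L=2; E->plug->H->R->A->L->C->refl->H->L'->B->R'->C->plug->C
Char 6 ('D'): step: R->2, L=2; D->plug->D->R->D->L->A->refl->F->L'->G->R'->C->plug->C
Char 7 ('G'): step: R->3, L=2; G->plug->G->R->E->L->E->refl->B->L'->H->R'->A->plug->A
Char 8 ('D'): step: R->4, L=2; D->plug->D->R->H->L->B->refl->E->L'->E->R'->A->plug->A
Char 9 ('B'): step: R->5, L=2; B->plug->B->R->H->L->B->refl->E->L'->E->R'->D->plug->D
Char 10 ('H'): step: R->6, L=2; H->plug->E->R->A->L->C->refl->H->L'->B->R'->D->plug->D

D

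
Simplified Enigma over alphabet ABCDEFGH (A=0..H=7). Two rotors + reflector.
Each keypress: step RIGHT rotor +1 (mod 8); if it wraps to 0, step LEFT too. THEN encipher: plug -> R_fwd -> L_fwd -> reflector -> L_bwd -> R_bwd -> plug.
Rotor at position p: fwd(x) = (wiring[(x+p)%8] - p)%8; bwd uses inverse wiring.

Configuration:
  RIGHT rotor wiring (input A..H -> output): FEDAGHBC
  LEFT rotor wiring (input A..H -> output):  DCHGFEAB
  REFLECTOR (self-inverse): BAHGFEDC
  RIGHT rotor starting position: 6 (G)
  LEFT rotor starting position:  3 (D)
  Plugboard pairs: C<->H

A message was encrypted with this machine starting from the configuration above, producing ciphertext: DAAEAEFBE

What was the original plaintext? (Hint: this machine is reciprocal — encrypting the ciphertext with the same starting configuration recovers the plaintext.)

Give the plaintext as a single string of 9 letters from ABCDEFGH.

Answer: GEBHDFHHG

Derivation:
Char 1 ('D'): step: R->7, L=3; D->plug->D->R->E->L->G->refl->D->L'->A->R'->G->plug->G
Char 2 ('A'): step: R->0, L->4 (L advanced); A->plug->A->R->F->L->G->refl->D->L'->G->R'->E->plug->E
Char 3 ('A'): step: R->1, L=4; A->plug->A->R->D->L->F->refl->E->L'->C->R'->B->plug->B
Char 4 ('E'): step: R->2, L=4; E->plug->E->R->H->L->C->refl->H->L'->E->R'->C->plug->H
Char 5 ('A'): step: R->3, L=4; A->plug->A->R->F->L->G->refl->D->L'->G->R'->D->plug->D
Char 6 ('E'): step: R->4, L=4; E->plug->E->R->B->L->A->refl->B->L'->A->R'->F->plug->F
Char 7 ('F'): step: R->5, L=4; F->plug->F->R->G->L->D->refl->G->L'->F->R'->C->plug->H
Char 8 ('B'): step: R->6, L=4; B->plug->B->R->E->L->H->refl->C->L'->H->R'->C->plug->H
Char 9 ('E'): step: R->7, L=4; E->plug->E->R->B->L->A->refl->B->L'->A->R'->G->plug->G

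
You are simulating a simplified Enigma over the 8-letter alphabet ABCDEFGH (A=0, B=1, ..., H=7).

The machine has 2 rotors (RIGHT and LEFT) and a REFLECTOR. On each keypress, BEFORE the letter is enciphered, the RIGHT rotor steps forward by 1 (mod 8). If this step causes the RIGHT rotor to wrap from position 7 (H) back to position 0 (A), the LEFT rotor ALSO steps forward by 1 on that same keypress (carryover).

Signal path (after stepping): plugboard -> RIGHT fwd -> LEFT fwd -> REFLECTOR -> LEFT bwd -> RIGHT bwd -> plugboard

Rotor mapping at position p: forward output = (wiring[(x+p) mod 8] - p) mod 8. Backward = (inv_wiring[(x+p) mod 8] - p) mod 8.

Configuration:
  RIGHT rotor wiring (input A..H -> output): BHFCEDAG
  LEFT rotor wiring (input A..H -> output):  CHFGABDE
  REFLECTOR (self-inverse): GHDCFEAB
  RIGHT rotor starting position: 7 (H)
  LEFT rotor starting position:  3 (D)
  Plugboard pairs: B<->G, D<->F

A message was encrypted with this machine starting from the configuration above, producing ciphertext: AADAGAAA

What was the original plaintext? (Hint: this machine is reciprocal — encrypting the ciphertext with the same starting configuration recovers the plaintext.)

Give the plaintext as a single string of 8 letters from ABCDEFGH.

Answer: BEAFEEBD

Derivation:
Char 1 ('A'): step: R->0, L->4 (L advanced); A->plug->A->R->B->L->F->refl->E->L'->A->R'->G->plug->B
Char 2 ('A'): step: R->1, L=4; A->plug->A->R->G->L->B->refl->H->L'->C->R'->E->plug->E
Char 3 ('D'): step: R->2, L=4; D->plug->F->R->E->L->G->refl->A->L'->D->R'->A->plug->A
Char 4 ('A'): step: R->3, L=4; A->plug->A->R->H->L->C->refl->D->L'->F->R'->D->plug->F
Char 5 ('G'): step: R->4, L=4; G->plug->B->R->H->L->C->refl->D->L'->F->R'->E->plug->E
Char 6 ('A'): step: R->5, L=4; A->plug->A->R->G->L->B->refl->H->L'->C->R'->E->plug->E
Char 7 ('A'): step: R->6, L=4; A->plug->A->R->C->L->H->refl->B->L'->G->R'->G->plug->B
Char 8 ('A'): step: R->7, L=4; A->plug->A->R->H->L->C->refl->D->L'->F->R'->F->plug->D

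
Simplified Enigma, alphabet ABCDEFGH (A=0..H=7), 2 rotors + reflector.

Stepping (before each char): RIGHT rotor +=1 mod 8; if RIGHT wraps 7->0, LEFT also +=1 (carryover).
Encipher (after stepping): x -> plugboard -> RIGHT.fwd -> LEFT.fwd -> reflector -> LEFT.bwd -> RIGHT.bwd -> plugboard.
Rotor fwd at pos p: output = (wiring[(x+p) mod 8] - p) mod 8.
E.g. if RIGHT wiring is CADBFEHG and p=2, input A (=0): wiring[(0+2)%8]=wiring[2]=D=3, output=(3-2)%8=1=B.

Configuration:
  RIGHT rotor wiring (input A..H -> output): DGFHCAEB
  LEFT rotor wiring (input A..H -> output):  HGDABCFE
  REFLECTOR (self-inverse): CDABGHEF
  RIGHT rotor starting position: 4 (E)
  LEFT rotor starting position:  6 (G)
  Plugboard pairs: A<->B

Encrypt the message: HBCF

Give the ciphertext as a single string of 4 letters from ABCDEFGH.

Answer: BHGE

Derivation:
Char 1 ('H'): step: R->5, L=6; H->plug->H->R->F->L->C->refl->A->L'->D->R'->A->plug->B
Char 2 ('B'): step: R->6, L=6; B->plug->A->R->G->L->D->refl->B->L'->C->R'->H->plug->H
Char 3 ('C'): step: R->7, L=6; C->plug->C->R->H->L->E->refl->G->L'->B->R'->G->plug->G
Char 4 ('F'): step: R->0, L->7 (L advanced); F->plug->F->R->A->L->F->refl->H->L'->C->R'->E->plug->E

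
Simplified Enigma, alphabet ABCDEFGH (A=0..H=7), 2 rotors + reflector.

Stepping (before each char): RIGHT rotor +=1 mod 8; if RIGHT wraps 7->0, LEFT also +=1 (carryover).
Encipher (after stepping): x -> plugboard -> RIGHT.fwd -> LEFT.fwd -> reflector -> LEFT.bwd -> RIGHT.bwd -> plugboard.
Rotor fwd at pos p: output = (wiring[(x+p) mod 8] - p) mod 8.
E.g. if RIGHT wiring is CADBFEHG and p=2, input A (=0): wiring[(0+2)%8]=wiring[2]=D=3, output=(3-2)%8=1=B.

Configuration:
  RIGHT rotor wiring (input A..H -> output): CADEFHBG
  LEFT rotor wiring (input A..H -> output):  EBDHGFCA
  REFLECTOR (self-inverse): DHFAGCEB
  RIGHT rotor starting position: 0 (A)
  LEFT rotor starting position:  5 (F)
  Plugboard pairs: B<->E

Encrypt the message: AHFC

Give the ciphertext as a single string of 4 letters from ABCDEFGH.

Char 1 ('A'): step: R->1, L=5; A->plug->A->R->H->L->B->refl->H->L'->D->R'->C->plug->C
Char 2 ('H'): step: R->2, L=5; H->plug->H->R->G->L->C->refl->F->L'->B->R'->A->plug->A
Char 3 ('F'): step: R->3, L=5; F->plug->F->R->H->L->B->refl->H->L'->D->R'->E->plug->B
Char 4 ('C'): step: R->4, L=5; C->plug->C->R->F->L->G->refl->E->L'->E->R'->F->plug->F

Answer: CABF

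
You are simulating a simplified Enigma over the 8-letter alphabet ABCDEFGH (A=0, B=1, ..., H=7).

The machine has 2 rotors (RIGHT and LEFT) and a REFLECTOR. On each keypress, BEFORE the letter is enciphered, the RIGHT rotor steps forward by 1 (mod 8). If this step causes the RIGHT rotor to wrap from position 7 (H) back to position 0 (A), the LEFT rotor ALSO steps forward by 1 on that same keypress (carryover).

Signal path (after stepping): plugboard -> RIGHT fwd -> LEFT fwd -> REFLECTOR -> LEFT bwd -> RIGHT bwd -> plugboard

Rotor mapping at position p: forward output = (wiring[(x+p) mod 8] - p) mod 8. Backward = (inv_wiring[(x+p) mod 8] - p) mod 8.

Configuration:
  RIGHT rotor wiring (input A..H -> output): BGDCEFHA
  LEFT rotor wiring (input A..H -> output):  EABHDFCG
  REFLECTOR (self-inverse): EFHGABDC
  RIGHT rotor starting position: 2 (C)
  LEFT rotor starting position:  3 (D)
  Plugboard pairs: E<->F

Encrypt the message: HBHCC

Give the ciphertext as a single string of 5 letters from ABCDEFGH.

Answer: BADBD

Derivation:
Char 1 ('H'): step: R->3, L=3; H->plug->H->R->A->L->E->refl->A->L'->B->R'->B->plug->B
Char 2 ('B'): step: R->4, L=3; B->plug->B->R->B->L->A->refl->E->L'->A->R'->A->plug->A
Char 3 ('H'): step: R->5, L=3; H->plug->H->R->H->L->G->refl->D->L'->E->R'->D->plug->D
Char 4 ('C'): step: R->6, L=3; C->plug->C->R->D->L->H->refl->C->L'->C->R'->B->plug->B
Char 5 ('C'): step: R->7, L=3; C->plug->C->R->H->L->G->refl->D->L'->E->R'->D->plug->D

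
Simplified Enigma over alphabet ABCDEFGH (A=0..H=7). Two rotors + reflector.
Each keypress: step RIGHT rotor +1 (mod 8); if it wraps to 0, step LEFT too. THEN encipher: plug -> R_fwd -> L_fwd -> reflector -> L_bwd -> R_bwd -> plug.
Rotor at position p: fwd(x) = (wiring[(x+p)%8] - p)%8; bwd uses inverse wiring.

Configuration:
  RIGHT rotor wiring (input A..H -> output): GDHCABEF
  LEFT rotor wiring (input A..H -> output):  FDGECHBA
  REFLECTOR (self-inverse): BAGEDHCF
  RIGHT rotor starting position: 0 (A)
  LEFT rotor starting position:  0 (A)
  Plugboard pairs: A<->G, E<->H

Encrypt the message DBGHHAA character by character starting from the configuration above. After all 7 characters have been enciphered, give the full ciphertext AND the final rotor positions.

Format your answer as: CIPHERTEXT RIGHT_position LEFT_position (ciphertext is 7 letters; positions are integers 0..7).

Answer: BGCGBFC 7 0

Derivation:
Char 1 ('D'): step: R->1, L=0; D->plug->D->R->H->L->A->refl->B->L'->G->R'->B->plug->B
Char 2 ('B'): step: R->2, L=0; B->plug->B->R->A->L->F->refl->H->L'->F->R'->A->plug->G
Char 3 ('G'): step: R->3, L=0; G->plug->A->R->H->L->A->refl->B->L'->G->R'->C->plug->C
Char 4 ('H'): step: R->4, L=0; H->plug->E->R->C->L->G->refl->C->L'->E->R'->A->plug->G
Char 5 ('H'): step: R->5, L=0; H->plug->E->R->G->L->B->refl->A->L'->H->R'->B->plug->B
Char 6 ('A'): step: R->6, L=0; A->plug->G->R->C->L->G->refl->C->L'->E->R'->F->plug->F
Char 7 ('A'): step: R->7, L=0; A->plug->G->R->C->L->G->refl->C->L'->E->R'->C->plug->C
Final: ciphertext=BGCGBFC, RIGHT=7, LEFT=0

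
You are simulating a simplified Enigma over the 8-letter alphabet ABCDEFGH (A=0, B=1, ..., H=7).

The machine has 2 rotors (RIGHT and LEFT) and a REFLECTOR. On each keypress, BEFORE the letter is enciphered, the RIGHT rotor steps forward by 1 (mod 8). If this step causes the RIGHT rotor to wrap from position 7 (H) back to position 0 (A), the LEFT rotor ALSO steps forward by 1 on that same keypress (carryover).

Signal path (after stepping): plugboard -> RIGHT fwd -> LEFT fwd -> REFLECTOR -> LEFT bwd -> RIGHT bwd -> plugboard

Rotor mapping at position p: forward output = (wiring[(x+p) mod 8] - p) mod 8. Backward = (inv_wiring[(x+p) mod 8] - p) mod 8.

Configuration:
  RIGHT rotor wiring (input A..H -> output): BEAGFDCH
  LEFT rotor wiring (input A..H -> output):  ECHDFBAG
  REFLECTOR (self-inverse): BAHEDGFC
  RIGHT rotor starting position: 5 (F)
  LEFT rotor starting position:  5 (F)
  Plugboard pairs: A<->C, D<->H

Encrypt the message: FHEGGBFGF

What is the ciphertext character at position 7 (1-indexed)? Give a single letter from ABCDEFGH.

Char 1 ('F'): step: R->6, L=5; F->plug->F->R->A->L->E->refl->D->L'->B->R'->B->plug->B
Char 2 ('H'): step: R->7, L=5; H->plug->D->R->B->L->D->refl->E->L'->A->R'->A->plug->C
Char 3 ('E'): step: R->0, L->6 (L advanced); E->plug->E->R->F->L->F->refl->G->L'->C->R'->G->plug->G
Char 4 ('G'): step: R->1, L=6; G->plug->G->R->G->L->H->refl->C->L'->A->R'->H->plug->D
Char 5 ('G'): step: R->2, L=6; G->plug->G->R->H->L->D->refl->E->L'->D->R'->C->plug->A
Char 6 ('B'): step: R->3, L=6; B->plug->B->R->C->L->G->refl->F->L'->F->R'->H->plug->D
Char 7 ('F'): step: R->4, L=6; F->plug->F->R->A->L->C->refl->H->L'->G->R'->C->plug->A

A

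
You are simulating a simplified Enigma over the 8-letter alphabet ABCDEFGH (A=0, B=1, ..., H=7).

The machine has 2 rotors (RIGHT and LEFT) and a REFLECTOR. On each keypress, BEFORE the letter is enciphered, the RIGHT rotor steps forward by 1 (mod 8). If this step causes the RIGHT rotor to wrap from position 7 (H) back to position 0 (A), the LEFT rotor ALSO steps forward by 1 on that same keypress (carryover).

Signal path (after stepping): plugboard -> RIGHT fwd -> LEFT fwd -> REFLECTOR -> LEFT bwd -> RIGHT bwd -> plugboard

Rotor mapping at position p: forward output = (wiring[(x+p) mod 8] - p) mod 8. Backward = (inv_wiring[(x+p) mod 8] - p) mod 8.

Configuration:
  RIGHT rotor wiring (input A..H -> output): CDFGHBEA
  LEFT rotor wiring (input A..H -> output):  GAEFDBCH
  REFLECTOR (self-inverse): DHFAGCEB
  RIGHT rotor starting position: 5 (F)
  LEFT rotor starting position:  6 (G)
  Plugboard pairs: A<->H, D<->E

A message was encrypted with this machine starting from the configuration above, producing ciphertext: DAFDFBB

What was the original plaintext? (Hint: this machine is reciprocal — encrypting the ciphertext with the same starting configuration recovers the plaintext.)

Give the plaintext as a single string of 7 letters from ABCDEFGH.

Char 1 ('D'): step: R->6, L=6; D->plug->E->R->H->L->D->refl->A->L'->C->R'->B->plug->B
Char 2 ('A'): step: R->7, L=6; A->plug->H->R->F->L->H->refl->B->L'->B->R'->A->plug->H
Char 3 ('F'): step: R->0, L->7 (L advanced); F->plug->F->R->B->L->H->refl->B->L'->C->R'->A->plug->H
Char 4 ('D'): step: R->1, L=7; D->plug->E->R->A->L->A->refl->D->L'->H->R'->G->plug->G
Char 5 ('F'): step: R->2, L=7; F->plug->F->R->G->L->C->refl->F->L'->D->R'->A->plug->H
Char 6 ('B'): step: R->3, L=7; B->plug->B->R->E->L->G->refl->E->L'->F->R'->E->plug->D
Char 7 ('B'): step: R->4, L=7; B->plug->B->R->F->L->E->refl->G->L'->E->R'->D->plug->E

Answer: BHHGHDE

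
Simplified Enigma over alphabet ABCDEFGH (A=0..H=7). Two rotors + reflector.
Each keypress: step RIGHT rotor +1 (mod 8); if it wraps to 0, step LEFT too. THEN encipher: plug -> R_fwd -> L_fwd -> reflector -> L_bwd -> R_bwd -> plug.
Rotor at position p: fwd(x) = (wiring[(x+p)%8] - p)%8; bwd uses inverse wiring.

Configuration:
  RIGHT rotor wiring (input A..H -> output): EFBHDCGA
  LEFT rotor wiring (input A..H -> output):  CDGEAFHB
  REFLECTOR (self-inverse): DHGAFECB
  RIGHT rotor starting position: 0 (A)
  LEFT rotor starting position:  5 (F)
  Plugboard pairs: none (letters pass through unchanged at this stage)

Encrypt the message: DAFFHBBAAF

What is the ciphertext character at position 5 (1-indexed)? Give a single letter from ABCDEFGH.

Char 1 ('D'): step: R->1, L=5; D->plug->D->R->C->L->E->refl->F->L'->D->R'->H->plug->H
Char 2 ('A'): step: R->2, L=5; A->plug->A->R->H->L->D->refl->A->L'->A->R'->D->plug->D
Char 3 ('F'): step: R->3, L=5; F->plug->F->R->B->L->C->refl->G->L'->E->R'->A->plug->A
Char 4 ('F'): step: R->4, L=5; F->plug->F->R->B->L->C->refl->G->L'->E->R'->D->plug->D
Char 5 ('H'): step: R->5, L=5; H->plug->H->R->G->L->H->refl->B->L'->F->R'->A->plug->A

A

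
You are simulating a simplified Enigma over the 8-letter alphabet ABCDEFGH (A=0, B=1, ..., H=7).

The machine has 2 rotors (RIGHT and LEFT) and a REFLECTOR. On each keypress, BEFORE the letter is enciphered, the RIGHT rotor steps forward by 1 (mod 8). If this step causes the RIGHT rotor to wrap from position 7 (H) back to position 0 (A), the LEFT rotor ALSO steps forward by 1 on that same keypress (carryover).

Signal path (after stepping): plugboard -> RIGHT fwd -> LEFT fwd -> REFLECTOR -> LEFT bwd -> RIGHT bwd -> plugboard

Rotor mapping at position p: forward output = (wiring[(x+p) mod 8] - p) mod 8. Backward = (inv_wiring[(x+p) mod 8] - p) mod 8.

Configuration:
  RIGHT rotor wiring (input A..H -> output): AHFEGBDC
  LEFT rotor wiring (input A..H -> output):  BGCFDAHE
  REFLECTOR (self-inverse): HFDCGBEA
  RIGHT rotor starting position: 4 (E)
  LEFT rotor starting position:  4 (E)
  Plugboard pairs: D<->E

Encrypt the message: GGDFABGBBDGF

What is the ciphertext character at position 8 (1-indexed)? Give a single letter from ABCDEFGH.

Char 1 ('G'): step: R->5, L=4; G->plug->G->R->H->L->B->refl->F->L'->E->R'->A->plug->A
Char 2 ('G'): step: R->6, L=4; G->plug->G->R->A->L->H->refl->A->L'->D->R'->H->plug->H
Char 3 ('D'): step: R->7, L=4; D->plug->E->R->F->L->C->refl->D->L'->C->R'->G->plug->G
Char 4 ('F'): step: R->0, L->5 (L advanced); F->plug->F->R->B->L->C->refl->D->L'->A->R'->A->plug->A
Char 5 ('A'): step: R->1, L=5; A->plug->A->R->G->L->A->refl->H->L'->C->R'->F->plug->F
Char 6 ('B'): step: R->2, L=5; B->plug->B->R->C->L->H->refl->A->L'->G->R'->G->plug->G
Char 7 ('G'): step: R->3, L=5; G->plug->G->R->E->L->B->refl->F->L'->F->R'->F->plug->F
Char 8 ('B'): step: R->4, L=5; B->plug->B->R->F->L->F->refl->B->L'->E->R'->E->plug->D

D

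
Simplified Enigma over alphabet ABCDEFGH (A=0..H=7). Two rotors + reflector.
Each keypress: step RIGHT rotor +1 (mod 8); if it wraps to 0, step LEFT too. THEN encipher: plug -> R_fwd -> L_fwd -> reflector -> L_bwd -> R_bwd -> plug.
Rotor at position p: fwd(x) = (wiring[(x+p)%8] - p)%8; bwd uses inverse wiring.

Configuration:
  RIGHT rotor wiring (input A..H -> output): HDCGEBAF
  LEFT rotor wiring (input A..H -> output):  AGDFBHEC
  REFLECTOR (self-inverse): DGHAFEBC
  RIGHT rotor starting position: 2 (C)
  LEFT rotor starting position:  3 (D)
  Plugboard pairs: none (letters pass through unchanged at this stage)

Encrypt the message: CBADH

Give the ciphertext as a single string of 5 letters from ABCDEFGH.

Answer: HHCAD

Derivation:
Char 1 ('C'): step: R->3, L=3; C->plug->C->R->G->L->D->refl->A->L'->H->R'->H->plug->H
Char 2 ('B'): step: R->4, L=3; B->plug->B->R->F->L->F->refl->E->L'->C->R'->H->plug->H
Char 3 ('A'): step: R->5, L=3; A->plug->A->R->E->L->H->refl->C->L'->A->R'->C->plug->C
Char 4 ('D'): step: R->6, L=3; D->plug->D->R->F->L->F->refl->E->L'->C->R'->A->plug->A
Char 5 ('H'): step: R->7, L=3; H->plug->H->R->B->L->G->refl->B->L'->D->R'->D->plug->D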